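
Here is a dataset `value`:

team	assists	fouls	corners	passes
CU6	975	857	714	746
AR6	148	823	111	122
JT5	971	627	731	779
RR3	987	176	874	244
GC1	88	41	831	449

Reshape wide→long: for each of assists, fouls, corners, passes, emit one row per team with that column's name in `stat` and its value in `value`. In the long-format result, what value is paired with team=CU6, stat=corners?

714

Unpivoting turns each (team, wide-column) pair into one long row.
The wide cell at row CU6, column corners holds 714, so the long row (CU6, corners) has value=714.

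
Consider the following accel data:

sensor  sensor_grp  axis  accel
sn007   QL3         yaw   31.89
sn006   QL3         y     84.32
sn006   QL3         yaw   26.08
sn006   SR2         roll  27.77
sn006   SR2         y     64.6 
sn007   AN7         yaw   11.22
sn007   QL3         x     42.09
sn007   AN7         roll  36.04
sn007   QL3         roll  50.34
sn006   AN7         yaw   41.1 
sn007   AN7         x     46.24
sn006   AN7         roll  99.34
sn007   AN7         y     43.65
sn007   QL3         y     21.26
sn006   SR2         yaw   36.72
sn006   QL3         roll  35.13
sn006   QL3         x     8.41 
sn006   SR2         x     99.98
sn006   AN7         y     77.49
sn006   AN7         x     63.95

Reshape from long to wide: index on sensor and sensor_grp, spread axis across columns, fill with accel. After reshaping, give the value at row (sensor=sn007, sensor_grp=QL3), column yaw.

Wide layout: rows indexed by sensor and sensor_grp, columns are the 4 distinct axis values (yaw, y, roll, x).
Cell (sensor=sn007, sensor_grp=QL3, axis=yaw) draws from the long row where sensor=sn007, sensor_grp=QL3 and axis=yaw, which has accel=31.89.

31.89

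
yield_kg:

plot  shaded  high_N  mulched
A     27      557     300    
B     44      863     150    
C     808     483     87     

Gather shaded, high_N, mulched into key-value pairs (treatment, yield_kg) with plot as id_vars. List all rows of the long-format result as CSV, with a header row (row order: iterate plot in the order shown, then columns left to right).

Each (plot, column) pair becomes one row: 3 × 3 = 9 rows.
For example, (A, shaded) → yield_kg=27.

plot,treatment,yield_kg
A,shaded,27
A,high_N,557
A,mulched,300
B,shaded,44
B,high_N,863
B,mulched,150
C,shaded,808
C,high_N,483
C,mulched,87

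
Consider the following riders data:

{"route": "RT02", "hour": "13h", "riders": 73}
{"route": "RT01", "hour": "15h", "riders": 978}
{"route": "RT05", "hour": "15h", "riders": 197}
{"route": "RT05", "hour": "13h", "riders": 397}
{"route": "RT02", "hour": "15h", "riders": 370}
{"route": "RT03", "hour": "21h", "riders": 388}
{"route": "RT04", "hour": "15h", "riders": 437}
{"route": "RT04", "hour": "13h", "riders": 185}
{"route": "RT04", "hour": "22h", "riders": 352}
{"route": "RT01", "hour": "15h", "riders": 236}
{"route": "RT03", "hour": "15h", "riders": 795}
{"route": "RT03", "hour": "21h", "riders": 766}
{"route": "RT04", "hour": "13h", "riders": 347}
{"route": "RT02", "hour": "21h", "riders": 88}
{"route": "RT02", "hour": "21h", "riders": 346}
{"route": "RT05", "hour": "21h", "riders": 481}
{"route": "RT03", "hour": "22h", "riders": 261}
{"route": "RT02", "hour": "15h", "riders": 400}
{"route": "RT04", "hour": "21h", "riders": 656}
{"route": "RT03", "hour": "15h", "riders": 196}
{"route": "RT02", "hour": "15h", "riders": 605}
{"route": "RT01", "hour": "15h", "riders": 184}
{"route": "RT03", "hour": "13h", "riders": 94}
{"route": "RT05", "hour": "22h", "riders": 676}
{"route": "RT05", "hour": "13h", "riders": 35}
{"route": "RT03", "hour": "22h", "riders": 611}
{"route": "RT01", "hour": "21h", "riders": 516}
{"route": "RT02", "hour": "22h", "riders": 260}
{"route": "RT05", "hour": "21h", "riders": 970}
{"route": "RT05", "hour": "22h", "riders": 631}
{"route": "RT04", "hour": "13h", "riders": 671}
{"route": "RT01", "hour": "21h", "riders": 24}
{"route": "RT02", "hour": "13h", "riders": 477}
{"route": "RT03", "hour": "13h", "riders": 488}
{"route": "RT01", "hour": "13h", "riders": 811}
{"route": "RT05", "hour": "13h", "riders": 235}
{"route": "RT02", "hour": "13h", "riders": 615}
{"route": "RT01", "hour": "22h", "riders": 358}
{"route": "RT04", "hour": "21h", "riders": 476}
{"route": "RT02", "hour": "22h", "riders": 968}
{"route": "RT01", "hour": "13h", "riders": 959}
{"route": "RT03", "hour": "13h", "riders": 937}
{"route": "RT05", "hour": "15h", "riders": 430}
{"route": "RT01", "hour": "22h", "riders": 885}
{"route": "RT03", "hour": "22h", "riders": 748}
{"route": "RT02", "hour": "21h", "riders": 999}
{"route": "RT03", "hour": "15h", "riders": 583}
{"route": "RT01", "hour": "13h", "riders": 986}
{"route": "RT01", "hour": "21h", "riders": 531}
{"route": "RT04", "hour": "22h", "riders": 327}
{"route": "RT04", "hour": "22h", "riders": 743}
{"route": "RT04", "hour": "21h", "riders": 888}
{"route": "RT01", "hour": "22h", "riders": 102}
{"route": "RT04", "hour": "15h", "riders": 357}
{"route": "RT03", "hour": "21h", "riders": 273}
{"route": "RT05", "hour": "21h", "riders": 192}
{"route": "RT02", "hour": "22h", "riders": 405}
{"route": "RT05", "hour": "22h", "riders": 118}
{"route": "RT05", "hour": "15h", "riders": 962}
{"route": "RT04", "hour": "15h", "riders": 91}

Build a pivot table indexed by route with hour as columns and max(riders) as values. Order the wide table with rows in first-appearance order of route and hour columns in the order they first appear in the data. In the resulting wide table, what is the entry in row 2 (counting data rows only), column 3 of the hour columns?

With rows in first-appearance order of route, row 2 is route=RT01. hour columns in first-appearance order: 13h, 15h, 21h, 22h; column 3 is 21h.
Long rows with route=RT01, hour=21h: max(516, 24, 531) = 531.

531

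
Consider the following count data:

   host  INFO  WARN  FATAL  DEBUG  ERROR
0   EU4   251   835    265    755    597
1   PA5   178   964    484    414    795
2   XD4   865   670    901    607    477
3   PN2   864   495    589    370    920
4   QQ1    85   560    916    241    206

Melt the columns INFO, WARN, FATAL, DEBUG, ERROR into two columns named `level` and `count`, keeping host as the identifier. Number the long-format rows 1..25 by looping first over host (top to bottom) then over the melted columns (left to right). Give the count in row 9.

414

25 rows total (5 × 5). Row 9: index ⌊(9-1)/5⌋ = 1 into host → PA5; (9-1) mod 5 = 3 into the melted columns → DEBUG.
So row 9 is (PA5, DEBUG, 414); count = 414.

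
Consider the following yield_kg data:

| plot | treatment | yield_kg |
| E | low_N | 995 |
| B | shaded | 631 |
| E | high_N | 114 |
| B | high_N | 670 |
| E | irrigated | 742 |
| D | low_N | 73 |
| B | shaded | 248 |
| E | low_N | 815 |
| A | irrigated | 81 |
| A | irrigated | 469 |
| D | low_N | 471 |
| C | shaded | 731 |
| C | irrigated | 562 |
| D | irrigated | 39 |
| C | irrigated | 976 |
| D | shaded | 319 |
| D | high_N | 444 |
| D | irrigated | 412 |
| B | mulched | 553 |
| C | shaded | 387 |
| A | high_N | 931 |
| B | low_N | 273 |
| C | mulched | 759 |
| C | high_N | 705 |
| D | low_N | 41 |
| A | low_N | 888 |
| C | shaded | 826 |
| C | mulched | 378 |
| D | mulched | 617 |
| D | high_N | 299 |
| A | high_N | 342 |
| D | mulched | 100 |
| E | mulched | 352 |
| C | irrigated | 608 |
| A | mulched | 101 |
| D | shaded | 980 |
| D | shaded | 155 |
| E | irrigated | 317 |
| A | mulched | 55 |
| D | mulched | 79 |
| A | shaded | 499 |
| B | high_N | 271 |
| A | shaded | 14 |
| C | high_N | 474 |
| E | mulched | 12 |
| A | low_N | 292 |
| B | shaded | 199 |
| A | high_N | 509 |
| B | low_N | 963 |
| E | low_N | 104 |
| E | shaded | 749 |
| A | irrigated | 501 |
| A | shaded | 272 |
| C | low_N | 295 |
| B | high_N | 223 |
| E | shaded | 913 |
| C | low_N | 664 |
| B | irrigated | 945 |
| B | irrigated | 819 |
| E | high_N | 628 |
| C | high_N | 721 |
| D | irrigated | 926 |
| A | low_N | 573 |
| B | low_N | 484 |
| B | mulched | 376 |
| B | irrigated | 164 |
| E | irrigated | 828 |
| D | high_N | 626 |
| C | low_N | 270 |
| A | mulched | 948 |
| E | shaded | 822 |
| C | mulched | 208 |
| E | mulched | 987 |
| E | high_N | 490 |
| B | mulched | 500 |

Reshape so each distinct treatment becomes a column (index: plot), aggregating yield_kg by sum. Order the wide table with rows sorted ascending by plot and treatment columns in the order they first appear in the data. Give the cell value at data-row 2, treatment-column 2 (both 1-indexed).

1078

With rows sorted ascending by plot, row 2 is plot=B. treatment columns in first-appearance order: low_N, shaded, high_N, irrigated, mulched; column 2 is shaded.
Long rows with plot=B, treatment=shaded: 631 + 248 + 199 = 1078.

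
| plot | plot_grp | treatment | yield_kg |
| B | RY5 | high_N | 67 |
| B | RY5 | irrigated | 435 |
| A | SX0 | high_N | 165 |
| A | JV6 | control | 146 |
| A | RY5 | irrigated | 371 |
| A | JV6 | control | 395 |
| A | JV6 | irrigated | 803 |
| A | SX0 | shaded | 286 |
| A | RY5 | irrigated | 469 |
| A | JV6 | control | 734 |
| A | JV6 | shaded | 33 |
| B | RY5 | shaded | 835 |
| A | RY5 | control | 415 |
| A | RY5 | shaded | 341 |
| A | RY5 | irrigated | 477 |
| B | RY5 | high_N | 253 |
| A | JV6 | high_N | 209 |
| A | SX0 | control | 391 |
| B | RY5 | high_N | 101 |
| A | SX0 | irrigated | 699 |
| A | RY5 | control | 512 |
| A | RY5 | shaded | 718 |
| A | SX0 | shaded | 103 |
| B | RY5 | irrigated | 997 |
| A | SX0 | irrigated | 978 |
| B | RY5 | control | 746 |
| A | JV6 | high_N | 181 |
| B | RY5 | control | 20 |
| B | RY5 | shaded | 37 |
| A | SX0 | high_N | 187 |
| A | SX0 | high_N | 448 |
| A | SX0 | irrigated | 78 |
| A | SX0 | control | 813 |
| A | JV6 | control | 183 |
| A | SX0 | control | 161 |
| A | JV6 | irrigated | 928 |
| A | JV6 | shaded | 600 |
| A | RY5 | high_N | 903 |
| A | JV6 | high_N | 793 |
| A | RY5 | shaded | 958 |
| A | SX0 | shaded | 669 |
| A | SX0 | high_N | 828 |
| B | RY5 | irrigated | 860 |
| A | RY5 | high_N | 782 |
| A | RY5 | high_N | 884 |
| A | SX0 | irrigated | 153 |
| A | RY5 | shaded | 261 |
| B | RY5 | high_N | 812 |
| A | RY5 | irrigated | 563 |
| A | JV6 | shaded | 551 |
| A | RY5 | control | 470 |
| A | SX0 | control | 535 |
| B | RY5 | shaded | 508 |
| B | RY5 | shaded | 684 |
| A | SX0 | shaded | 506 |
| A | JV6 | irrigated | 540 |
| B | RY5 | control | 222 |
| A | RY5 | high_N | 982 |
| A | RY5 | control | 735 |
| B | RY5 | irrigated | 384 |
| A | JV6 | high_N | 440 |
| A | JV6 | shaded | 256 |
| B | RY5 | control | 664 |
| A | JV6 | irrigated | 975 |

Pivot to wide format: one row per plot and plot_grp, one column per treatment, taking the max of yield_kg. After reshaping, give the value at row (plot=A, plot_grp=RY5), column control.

Rows with plot=A, plot_grp=RY5 and treatment=control: yield_kg values are 415, 512, 470, 735.
max(415, 512, 470, 735) = 735.

735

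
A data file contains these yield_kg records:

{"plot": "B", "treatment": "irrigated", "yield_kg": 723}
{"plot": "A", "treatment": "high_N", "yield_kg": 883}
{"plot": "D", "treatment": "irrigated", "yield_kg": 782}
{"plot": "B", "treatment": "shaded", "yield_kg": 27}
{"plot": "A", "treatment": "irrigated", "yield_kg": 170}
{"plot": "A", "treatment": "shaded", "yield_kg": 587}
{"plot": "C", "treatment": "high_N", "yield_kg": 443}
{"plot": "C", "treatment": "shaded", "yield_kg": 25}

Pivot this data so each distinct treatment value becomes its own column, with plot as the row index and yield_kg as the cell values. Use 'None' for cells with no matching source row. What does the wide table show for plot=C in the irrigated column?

No long-format row has plot=C and treatment=irrigated, so the cell is None.

None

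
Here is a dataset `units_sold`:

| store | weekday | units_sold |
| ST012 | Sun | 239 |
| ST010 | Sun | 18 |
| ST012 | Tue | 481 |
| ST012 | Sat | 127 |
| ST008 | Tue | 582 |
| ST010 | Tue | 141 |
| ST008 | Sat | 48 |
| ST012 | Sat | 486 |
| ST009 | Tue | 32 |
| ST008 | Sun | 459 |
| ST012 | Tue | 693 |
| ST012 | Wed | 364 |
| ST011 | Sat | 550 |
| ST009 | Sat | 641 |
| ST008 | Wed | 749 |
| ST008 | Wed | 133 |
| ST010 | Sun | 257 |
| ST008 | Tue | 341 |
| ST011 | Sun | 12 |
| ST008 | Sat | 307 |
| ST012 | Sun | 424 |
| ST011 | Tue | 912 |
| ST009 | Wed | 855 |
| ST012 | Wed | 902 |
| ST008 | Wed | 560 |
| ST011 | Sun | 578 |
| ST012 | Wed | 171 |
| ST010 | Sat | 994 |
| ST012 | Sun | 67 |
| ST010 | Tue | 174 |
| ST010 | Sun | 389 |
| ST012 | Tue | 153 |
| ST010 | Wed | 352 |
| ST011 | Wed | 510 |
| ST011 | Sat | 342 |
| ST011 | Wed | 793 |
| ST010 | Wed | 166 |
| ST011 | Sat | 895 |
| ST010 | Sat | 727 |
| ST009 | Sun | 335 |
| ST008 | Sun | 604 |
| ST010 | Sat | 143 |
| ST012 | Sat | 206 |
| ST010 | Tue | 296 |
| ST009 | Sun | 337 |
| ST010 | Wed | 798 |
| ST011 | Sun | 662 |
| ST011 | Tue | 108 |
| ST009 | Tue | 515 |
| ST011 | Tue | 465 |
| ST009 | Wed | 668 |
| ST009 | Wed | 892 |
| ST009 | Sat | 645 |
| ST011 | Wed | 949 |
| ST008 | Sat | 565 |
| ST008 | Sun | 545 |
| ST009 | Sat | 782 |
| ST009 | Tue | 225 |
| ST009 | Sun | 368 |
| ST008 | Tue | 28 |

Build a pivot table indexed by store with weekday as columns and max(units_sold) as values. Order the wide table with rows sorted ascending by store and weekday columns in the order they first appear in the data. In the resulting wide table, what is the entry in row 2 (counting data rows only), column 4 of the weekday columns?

With rows sorted ascending by store, row 2 is store=ST009. weekday columns in first-appearance order: Sun, Tue, Sat, Wed; column 4 is Wed.
Long rows with store=ST009, weekday=Wed: max(855, 668, 892) = 892.

892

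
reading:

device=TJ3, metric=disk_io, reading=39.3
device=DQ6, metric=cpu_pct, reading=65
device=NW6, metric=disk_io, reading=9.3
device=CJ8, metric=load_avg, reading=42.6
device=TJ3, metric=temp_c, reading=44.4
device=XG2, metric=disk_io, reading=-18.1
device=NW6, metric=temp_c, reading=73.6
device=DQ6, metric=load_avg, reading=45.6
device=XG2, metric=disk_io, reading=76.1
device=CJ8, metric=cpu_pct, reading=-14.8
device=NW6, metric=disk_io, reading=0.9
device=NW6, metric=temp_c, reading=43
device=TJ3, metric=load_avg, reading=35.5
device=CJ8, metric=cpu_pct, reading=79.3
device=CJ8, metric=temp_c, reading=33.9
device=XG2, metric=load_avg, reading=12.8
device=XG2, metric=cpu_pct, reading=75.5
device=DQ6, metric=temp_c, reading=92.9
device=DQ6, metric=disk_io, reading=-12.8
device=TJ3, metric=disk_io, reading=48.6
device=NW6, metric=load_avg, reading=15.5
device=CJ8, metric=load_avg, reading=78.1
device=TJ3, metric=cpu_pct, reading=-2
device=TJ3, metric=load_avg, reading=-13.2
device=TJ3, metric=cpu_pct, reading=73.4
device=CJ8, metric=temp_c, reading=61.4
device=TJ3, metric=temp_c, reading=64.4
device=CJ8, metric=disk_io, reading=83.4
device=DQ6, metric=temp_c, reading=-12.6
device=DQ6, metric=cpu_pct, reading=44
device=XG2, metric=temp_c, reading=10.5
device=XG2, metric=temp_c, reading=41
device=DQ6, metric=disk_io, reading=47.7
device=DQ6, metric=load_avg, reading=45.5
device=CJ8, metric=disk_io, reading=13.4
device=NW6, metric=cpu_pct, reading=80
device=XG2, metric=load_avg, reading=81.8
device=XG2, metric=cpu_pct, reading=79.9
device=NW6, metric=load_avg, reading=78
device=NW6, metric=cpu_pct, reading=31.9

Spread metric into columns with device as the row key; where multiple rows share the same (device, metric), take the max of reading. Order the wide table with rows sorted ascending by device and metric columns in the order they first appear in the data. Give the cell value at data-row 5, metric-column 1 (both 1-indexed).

With rows sorted ascending by device, row 5 is device=XG2. metric columns in first-appearance order: disk_io, cpu_pct, load_avg, temp_c; column 1 is disk_io.
Long rows with device=XG2, metric=disk_io: max(-18.1, 76.1) = 76.1.

76.1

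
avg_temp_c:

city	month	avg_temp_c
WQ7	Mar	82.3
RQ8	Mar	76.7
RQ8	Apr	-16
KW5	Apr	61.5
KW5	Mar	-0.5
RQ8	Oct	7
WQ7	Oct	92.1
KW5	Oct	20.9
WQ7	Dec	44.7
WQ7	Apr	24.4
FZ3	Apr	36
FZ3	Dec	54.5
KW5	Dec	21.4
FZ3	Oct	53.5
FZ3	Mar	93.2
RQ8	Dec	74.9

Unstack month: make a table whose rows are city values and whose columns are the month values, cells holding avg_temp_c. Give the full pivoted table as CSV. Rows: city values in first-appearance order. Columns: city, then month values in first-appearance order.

city,Mar,Apr,Oct,Dec
WQ7,82.3,24.4,92.1,44.7
RQ8,76.7,-16,7,74.9
KW5,-0.5,61.5,20.9,21.4
FZ3,93.2,36,53.5,54.5

Columns: city plus the 4 distinct month values (Mar, Apr, Oct, Dec).
For example, row WQ7 column Mar takes avg_temp_c=82.3 from the long row (WQ7, Mar).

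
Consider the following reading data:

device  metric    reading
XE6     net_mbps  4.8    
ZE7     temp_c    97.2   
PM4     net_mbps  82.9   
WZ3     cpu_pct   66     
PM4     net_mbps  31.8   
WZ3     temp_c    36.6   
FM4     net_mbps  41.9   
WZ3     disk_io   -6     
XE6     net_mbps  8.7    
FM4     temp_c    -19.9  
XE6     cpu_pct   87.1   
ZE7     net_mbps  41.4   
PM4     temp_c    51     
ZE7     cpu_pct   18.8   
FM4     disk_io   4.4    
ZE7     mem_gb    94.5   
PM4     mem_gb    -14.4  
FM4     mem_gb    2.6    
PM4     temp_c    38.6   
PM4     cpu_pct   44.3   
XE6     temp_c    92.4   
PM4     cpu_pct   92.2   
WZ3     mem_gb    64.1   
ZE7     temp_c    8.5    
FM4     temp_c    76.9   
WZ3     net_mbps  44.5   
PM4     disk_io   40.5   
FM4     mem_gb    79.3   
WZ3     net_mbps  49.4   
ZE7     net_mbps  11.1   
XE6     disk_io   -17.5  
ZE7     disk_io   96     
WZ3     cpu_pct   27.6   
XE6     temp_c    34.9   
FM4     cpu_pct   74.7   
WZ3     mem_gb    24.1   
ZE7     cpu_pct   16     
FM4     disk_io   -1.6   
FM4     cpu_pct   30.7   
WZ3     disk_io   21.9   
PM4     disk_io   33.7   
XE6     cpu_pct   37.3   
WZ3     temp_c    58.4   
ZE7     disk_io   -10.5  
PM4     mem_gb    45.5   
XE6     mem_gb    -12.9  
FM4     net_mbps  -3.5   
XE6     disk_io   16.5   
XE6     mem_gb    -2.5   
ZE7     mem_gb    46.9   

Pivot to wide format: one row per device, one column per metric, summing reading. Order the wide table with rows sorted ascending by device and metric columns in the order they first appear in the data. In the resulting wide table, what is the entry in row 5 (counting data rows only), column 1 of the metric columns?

52.5

With rows sorted ascending by device, row 5 is device=ZE7. metric columns in first-appearance order: net_mbps, temp_c, cpu_pct, disk_io, mem_gb; column 1 is net_mbps.
Long rows with device=ZE7, metric=net_mbps: 41.4 + 11.1 = 52.5.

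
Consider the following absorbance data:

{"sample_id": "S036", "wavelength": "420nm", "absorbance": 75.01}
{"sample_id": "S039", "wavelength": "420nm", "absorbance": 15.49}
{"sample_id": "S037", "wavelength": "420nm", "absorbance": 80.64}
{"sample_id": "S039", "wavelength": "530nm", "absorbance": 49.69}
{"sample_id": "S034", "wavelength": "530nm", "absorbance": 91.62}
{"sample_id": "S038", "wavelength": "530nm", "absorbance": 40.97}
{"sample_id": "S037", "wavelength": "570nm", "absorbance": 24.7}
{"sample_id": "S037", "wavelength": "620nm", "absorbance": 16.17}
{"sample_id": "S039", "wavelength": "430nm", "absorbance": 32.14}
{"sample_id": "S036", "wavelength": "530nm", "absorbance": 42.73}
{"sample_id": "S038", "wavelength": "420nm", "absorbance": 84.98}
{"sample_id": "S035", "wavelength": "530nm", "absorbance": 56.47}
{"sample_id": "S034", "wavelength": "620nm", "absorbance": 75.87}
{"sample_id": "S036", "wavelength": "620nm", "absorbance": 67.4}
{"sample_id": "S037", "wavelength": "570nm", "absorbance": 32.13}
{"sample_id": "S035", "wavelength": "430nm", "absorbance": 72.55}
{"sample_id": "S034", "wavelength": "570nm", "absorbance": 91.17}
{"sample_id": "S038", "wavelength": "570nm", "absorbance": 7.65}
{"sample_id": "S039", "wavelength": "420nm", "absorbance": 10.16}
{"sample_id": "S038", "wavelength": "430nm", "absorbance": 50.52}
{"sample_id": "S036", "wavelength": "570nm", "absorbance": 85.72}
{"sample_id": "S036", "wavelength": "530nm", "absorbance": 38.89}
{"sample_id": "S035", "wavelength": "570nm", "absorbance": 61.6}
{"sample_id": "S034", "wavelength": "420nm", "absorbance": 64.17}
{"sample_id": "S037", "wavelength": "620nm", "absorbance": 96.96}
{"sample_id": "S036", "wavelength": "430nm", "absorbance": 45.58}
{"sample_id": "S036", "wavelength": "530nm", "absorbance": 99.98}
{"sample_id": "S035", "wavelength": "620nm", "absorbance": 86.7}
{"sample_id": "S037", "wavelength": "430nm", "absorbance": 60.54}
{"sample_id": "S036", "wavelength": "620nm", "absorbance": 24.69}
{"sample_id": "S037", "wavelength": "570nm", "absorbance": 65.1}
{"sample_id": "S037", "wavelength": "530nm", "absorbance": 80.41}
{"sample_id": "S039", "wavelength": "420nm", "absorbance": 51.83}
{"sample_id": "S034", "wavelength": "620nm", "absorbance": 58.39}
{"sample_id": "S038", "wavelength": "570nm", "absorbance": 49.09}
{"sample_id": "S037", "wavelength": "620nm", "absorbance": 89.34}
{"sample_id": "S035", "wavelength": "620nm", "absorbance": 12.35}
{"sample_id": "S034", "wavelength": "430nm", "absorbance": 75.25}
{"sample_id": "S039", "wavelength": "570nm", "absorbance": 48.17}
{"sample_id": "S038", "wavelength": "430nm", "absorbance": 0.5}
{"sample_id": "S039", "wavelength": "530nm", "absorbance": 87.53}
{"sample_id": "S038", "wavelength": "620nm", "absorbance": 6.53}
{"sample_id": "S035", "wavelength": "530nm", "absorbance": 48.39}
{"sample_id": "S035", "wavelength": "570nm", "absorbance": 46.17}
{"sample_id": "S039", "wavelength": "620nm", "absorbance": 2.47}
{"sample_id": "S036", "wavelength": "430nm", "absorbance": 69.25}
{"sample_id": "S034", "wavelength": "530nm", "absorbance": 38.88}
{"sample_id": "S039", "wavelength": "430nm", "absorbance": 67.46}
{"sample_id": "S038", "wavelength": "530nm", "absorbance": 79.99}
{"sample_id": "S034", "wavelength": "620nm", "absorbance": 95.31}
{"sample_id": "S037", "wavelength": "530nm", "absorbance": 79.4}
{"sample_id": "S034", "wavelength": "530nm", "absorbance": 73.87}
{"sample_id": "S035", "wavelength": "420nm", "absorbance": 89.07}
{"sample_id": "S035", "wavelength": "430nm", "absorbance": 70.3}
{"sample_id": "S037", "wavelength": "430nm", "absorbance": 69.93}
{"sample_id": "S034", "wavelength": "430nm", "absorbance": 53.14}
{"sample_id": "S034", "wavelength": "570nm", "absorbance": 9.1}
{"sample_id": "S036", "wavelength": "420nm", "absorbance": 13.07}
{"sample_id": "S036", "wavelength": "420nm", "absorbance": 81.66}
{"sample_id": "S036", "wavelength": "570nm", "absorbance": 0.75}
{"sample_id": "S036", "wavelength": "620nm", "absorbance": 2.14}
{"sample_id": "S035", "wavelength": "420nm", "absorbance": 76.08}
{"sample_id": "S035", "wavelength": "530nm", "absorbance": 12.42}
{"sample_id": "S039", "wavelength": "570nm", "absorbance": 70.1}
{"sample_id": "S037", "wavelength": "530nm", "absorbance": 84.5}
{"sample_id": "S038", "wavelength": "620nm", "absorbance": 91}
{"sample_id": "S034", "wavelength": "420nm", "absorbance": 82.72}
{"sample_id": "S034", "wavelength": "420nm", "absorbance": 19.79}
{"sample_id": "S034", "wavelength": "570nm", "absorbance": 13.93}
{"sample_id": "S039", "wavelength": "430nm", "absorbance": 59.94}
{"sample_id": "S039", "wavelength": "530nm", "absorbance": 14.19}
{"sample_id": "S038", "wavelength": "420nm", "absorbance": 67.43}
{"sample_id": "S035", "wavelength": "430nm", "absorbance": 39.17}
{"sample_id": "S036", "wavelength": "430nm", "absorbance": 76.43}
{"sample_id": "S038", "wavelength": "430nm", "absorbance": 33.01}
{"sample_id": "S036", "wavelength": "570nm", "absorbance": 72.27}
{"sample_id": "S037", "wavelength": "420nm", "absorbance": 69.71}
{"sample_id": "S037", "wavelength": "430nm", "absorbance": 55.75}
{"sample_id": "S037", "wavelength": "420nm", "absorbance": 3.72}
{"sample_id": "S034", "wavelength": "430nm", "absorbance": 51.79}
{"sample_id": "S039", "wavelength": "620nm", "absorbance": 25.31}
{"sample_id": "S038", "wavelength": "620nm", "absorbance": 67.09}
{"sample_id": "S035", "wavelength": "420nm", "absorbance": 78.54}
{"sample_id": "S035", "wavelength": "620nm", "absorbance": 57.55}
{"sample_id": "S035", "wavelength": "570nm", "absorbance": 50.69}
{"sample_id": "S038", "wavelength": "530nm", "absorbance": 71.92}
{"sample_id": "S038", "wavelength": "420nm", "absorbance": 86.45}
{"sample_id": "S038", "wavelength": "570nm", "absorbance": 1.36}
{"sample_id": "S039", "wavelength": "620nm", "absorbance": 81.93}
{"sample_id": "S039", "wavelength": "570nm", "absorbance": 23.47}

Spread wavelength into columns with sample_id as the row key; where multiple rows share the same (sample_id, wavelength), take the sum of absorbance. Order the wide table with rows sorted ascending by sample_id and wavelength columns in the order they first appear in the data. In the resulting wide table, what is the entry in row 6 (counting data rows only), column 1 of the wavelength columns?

With rows sorted ascending by sample_id, row 6 is sample_id=S039. wavelength columns in first-appearance order: 420nm, 530nm, 570nm, 620nm, 430nm; column 1 is 420nm.
Long rows with sample_id=S039, wavelength=420nm: 15.49 + 10.16 + 51.83 = 77.48.

77.48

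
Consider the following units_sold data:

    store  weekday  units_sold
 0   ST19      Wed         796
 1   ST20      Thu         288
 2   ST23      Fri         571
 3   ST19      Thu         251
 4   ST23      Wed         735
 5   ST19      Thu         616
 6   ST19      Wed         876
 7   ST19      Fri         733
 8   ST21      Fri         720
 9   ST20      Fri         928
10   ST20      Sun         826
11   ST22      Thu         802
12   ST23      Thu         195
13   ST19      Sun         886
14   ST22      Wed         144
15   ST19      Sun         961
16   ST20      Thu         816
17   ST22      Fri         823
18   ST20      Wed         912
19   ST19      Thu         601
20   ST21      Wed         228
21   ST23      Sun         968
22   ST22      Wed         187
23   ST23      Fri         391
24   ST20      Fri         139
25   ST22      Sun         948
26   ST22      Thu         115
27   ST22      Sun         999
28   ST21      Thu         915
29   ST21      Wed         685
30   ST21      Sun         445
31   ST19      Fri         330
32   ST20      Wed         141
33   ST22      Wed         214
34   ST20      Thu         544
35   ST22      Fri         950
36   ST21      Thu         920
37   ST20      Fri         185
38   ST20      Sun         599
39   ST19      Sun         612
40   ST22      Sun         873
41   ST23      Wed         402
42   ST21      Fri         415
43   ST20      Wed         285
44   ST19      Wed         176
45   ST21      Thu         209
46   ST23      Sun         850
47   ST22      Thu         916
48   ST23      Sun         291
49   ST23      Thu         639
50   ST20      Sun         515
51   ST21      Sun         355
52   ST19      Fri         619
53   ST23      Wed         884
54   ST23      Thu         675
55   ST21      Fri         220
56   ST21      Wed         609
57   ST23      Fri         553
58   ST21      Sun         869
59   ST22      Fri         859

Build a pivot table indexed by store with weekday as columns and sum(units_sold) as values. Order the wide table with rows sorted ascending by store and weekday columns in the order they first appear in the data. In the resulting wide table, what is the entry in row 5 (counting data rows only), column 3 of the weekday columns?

With rows sorted ascending by store, row 5 is store=ST23. weekday columns in first-appearance order: Wed, Thu, Fri, Sun; column 3 is Fri.
Long rows with store=ST23, weekday=Fri: 571 + 391 + 553 = 1515.

1515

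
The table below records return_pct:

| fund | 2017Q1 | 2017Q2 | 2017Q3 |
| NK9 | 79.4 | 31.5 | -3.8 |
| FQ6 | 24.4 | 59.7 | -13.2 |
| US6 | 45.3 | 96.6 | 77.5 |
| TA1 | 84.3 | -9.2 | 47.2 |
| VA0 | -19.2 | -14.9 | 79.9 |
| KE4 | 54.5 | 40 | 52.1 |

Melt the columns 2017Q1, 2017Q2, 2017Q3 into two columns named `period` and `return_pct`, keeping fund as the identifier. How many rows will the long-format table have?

6 fund values × 3 melted columns = 18 rows.

18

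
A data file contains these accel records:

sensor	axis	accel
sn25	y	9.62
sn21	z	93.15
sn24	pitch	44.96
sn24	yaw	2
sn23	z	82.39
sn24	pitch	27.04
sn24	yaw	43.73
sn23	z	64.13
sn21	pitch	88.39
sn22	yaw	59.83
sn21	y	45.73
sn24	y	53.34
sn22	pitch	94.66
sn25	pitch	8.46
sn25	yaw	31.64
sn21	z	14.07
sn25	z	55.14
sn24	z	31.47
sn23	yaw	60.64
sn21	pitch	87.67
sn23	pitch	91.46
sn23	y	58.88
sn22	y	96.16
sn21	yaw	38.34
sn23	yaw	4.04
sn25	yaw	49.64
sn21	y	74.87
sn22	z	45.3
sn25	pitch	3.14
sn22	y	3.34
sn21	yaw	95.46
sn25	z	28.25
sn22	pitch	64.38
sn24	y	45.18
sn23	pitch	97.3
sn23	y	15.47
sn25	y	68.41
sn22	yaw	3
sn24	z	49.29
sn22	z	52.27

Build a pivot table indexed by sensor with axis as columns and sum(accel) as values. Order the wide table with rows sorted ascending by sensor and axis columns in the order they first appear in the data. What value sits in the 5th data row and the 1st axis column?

With rows sorted ascending by sensor, row 5 is sensor=sn25. axis columns in first-appearance order: y, z, pitch, yaw; column 1 is y.
Long rows with sensor=sn25, axis=y: 9.62 + 68.41 = 78.03.

78.03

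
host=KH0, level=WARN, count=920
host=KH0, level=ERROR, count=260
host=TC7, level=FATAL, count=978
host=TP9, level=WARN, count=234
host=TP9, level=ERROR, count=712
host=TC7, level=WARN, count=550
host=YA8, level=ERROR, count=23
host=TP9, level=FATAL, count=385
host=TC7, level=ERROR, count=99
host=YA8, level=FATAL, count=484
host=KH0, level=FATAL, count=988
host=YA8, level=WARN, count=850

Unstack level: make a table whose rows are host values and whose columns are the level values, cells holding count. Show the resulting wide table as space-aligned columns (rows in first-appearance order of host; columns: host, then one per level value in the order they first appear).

host  WARN  ERROR  FATAL
KH0   920   260    988  
TC7   550   99     978  
TP9   234   712    385  
YA8   850   23     484  

Columns: host plus the 3 distinct level values (WARN, ERROR, FATAL).
For example, row KH0 column WARN takes count=920 from the long row (KH0, WARN).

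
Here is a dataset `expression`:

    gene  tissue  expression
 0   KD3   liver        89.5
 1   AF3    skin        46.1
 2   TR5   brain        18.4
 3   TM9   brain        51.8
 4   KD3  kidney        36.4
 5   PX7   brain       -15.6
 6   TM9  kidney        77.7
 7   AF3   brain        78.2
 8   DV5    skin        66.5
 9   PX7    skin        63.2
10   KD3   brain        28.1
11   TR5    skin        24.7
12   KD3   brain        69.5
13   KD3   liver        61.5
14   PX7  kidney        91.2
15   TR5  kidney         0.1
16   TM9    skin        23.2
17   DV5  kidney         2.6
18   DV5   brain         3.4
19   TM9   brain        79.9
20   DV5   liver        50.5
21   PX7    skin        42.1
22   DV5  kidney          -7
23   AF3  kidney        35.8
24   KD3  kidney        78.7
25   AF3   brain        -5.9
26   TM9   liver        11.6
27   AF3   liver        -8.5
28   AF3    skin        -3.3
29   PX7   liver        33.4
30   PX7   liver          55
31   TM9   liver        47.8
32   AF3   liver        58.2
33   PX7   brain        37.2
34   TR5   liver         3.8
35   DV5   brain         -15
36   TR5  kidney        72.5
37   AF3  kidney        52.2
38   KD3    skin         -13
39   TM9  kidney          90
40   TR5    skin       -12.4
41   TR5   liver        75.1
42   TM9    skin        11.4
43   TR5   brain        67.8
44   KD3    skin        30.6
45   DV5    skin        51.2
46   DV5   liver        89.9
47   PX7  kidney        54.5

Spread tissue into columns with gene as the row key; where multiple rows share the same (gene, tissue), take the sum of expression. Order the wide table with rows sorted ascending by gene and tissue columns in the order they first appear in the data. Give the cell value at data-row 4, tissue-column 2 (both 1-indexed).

105.3

With rows sorted ascending by gene, row 4 is gene=PX7. tissue columns in first-appearance order: liver, skin, brain, kidney; column 2 is skin.
Long rows with gene=PX7, tissue=skin: 63.2 + 42.1 = 105.3.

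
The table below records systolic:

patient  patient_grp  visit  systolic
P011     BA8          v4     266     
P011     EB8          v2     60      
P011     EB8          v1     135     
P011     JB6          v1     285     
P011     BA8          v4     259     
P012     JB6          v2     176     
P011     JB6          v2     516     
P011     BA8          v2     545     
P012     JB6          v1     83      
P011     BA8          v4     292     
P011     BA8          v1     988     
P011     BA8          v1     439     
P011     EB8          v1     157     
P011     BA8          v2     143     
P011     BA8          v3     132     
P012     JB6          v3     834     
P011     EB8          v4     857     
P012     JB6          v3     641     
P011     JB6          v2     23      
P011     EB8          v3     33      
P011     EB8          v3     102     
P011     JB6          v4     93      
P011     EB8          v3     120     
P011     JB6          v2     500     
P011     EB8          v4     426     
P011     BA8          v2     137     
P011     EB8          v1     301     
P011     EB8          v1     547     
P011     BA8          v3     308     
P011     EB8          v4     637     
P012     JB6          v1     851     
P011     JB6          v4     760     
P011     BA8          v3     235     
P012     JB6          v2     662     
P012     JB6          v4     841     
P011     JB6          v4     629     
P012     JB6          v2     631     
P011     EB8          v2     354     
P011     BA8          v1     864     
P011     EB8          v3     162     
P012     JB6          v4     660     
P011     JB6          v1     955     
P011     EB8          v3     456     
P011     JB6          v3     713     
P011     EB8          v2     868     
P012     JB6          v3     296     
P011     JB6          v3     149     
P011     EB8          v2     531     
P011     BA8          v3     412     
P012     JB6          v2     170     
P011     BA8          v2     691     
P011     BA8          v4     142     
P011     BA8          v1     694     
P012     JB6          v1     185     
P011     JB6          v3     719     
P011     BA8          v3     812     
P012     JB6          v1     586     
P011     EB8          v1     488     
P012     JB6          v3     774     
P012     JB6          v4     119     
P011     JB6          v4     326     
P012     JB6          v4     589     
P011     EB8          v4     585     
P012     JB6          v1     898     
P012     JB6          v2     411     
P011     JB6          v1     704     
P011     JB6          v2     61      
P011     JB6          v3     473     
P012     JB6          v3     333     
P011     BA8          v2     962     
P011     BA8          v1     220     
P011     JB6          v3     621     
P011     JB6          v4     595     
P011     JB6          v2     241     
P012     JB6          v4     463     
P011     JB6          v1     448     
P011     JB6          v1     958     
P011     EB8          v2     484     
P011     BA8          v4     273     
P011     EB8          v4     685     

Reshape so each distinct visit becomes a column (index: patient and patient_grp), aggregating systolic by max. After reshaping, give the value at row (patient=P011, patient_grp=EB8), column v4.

Rows with patient=P011, patient_grp=EB8 and visit=v4: systolic values are 857, 426, 637, 585, 685.
max(857, 426, 637, 585, 685) = 857.

857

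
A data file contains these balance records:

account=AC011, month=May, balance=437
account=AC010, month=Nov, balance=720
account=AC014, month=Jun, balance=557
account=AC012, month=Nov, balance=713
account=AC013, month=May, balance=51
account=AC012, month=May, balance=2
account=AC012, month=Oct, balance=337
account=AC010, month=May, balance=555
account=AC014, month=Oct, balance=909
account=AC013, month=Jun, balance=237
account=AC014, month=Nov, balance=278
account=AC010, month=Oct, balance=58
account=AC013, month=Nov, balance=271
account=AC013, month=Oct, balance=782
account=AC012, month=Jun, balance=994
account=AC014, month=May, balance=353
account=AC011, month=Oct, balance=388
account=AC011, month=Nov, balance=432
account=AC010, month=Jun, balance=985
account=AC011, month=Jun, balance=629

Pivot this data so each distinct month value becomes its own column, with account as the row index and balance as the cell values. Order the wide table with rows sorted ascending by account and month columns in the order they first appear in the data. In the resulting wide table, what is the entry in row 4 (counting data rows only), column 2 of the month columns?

271

With rows sorted ascending by account, row 4 is account=AC013. month columns in first-appearance order: May, Nov, Jun, Oct; column 2 is Nov.
Long rows with account=AC013, month=Nov: balance = 271.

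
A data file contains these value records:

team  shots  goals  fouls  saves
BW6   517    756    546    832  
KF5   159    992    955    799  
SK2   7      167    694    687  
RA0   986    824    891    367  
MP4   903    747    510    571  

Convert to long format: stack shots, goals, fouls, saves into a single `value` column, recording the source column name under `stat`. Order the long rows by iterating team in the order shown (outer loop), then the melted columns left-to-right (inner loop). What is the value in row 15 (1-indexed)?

891

20 rows total (5 × 4). Row 15: index ⌊(15-1)/4⌋ = 3 into team → RA0; (15-1) mod 4 = 2 into the melted columns → fouls.
So row 15 is (RA0, fouls, 891); value = 891.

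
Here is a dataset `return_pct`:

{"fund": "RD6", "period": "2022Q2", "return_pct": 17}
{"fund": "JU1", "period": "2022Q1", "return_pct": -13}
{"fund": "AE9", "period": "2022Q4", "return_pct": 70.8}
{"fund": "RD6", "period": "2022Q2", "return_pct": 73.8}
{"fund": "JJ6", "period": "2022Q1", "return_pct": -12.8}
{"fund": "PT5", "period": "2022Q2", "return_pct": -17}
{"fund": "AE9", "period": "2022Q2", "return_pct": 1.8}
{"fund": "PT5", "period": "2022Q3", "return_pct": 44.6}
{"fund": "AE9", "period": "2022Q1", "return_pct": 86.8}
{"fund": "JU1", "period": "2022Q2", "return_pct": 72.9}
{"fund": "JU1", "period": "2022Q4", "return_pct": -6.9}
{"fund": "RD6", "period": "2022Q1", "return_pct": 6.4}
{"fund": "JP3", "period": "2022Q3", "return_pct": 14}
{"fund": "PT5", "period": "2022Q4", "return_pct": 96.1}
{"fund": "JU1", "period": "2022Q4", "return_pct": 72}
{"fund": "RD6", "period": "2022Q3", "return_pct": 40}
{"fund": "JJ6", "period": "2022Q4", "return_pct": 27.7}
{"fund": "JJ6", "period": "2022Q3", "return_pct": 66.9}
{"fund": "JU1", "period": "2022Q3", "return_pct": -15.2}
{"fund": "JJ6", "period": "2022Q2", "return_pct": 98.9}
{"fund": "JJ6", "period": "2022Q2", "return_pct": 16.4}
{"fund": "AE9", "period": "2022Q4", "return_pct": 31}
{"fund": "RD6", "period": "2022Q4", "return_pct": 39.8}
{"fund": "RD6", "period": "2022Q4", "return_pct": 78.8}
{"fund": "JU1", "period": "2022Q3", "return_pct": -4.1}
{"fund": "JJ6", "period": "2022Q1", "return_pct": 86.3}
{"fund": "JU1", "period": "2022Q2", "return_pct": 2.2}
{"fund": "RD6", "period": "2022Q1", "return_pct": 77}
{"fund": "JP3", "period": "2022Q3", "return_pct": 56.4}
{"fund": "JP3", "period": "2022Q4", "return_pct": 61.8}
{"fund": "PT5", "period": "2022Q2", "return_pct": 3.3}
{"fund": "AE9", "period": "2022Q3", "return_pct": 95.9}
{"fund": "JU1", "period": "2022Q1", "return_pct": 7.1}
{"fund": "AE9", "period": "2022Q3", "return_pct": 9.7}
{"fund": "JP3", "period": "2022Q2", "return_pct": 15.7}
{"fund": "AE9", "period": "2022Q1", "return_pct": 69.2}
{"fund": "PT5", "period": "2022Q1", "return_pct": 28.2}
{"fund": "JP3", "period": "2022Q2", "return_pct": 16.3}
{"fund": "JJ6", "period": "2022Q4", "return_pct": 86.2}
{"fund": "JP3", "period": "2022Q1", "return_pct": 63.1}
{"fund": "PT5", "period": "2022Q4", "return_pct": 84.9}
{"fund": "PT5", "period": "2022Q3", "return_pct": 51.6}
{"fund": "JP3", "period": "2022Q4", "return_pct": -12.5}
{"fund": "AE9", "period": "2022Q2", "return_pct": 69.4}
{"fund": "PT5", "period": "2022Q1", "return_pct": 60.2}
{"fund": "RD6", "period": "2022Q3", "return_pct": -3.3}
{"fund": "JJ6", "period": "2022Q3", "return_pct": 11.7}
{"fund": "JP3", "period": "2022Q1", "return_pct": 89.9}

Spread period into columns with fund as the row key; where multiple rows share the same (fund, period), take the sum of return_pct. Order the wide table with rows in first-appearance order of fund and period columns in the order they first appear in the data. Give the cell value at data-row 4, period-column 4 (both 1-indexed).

78.6

With rows in first-appearance order of fund, row 4 is fund=JJ6. period columns in first-appearance order: 2022Q2, 2022Q1, 2022Q4, 2022Q3; column 4 is 2022Q3.
Long rows with fund=JJ6, period=2022Q3: 66.9 + 11.7 = 78.6.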